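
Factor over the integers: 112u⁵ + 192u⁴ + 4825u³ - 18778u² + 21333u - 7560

(4u - 3)(4u - 5)(7u - 9)(u² + 5u + 56)

Trying the rational-root candidates, u = 3/4 is a root, giving the factor (4u - 3) and quotient 28u⁴ + 69u³ + 1258u² - 3751u + 2520.
Then u = 9/7 is a root, so (7u - 9) is a factor; dividing leaves 4u³ + 15u² + 199u - 280.
Continuing, u = 5/4 is a root, so (4u - 5) divides it; the quotient is u² + 5u + 56.
The quadratic u² + 5u + 56 has discriminant -199 < 0 and is irreducible over ℤ.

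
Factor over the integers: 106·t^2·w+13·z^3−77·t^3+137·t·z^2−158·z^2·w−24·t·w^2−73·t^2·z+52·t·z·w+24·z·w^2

−(11·t+z−12·w)·(7·t+13·z−2·w)·(t−z)

Group: 11·t·(−7·t^2−6·t·z+2·t·w+13·z^2−2·z·w) + (z−12·w)·(−7·t^2−6·t·z+2·t·w+13·z^2−2·z·w); both groups contain (−7·t^2−6·t·z+2·t·w+13·z^2−2·z·w), so (11·t+z−12·w) is a factor with cofactor −7·t^2−6·t·z+2·t·w+13·z^2−2·z·w.
The cofactor groups again: −7·t^2−6·t·z+2·t·w+13·z^2−2·z·w = −7·t·(t−z) + (−13·z+2·w)·(t−z); both groups contain (t−z), giving −(7·t+13·z−2·w)·(t−z).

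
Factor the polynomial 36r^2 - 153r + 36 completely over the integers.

9(4r - 1)(r - 4)

Pull out the common factor 9, then factor the remaining trinomial.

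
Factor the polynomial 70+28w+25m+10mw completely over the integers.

Group as (10mw+25m) + (28w+70) = 5m(2w+5) + 14(2w+5).
Both groups share the factor (2w+5).

(2w+5)(5m+14)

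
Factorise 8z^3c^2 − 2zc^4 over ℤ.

2c^2z(2z − c)(2z + c)

Factor out 2zc^2, leaving 4z^2 − c^2, which is a difference of two squares.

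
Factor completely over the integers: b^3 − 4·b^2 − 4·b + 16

(b + 2)·(b − 2)·(b − 4)

By the rational root theorem, b = 4 is a root, so (b − 4) divides it; the quotient is b^2 − 4.
The remaining quadratic factors as (b + 2)(b − 2).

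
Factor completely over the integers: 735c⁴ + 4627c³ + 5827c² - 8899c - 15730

(3c + 11)(5c + 11)(7c + 13)(7c - 10)

Trying the rational-root candidates, c = -11/3 is a root, so (3c + 11) is a factor; dividing leaves 245c³ + 644c² - 419c - 1430.
Next, c = -13/7 is a root, giving the factor (7c + 13) and quotient 35c² + 27c - 110.
The remaining quadratic factors as (5c + 11)(7c - 10).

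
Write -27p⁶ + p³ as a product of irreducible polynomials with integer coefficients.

Every term has a factor of p³; factoring it out leaves -27p³ + 1.
Recognize a difference of cubes with the parts 1 and 3p.

-p³(3p - 1)(9p² + 3p + 1)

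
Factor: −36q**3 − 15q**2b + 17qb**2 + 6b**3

−(3q − 2b)(4q + 3b)(3q + b)

Group: 4q(−9q**2 + 3qb + 2b**2) + 3b(−9q**2 + 3qb + 2b**2); both groups contain (−9q**2 + 3qb + 2b**2), so (4q + 3b) is a factor with cofactor −9q**2 + 3qb + 2b**2.
The cofactor groups again: −9q**2 + 3qb + 2b**2 = −3q(3q + b) + 2b(3q + b); both groups contain (3q + b), giving −(3q − 2b)(3q + b).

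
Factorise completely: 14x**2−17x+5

(2x−1)(7x−5)

Need a pair with product 14·5 = 70 and sum −17: that's −7 and −10.
Split the middle term: 14x**2−7x − 10x+5 = 7x(2x−1) − 5(2x−1).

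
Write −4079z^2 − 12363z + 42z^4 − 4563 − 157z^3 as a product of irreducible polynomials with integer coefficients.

(2z + 9)(3z + 13)(7z + 3)(z − 13)

Testing divisors of the constant over divisors of the leading coefficient, z = −9/2 is a root, giving the factor (2z + 9) and quotient 21z^3 − 173z^2 − 1261z − 507.
Then z = −13/3 is a root, giving the factor (3z + 13) and quotient 7z^2 − 88z − 39.
The remaining quadratic factors as (7z + 3)(z − 13).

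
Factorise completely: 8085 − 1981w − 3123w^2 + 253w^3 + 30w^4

(5w − 7)(6w + 11)(w + 15)(w − 7)

Testing divisors of the constant over divisors of the leading coefficient, w = −11/6 is a root, so (6w + 11) is a factor; dividing leaves 5w^3 + 33w^2 − 581w + 735.
Next, w = −15 is a root, so (w + 15) divides it; the quotient is 5w^2 − 42w + 49.
The remaining quadratic factors as (w − 7)(5w − 7).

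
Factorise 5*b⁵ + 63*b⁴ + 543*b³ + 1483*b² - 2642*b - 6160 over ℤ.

Trying the rational-root candidates, b = 2 is a root, so (b - 2) divides it; the quotient is 5*b⁴ + 73*b³ + 689*b² + 2861*b + 3080.
Then b = -5 is a root, giving the factor (b + 5) and quotient 5*b³ + 48*b² + 449*b + 616.
Next, b = -8/5 is a root, so (5*b + 8) divides it; the quotient is b² + 8*b + 77.
The quadratic b² + 8*b + 77 has discriminant -244 < 0 and is irreducible over ℤ.

(5*b + 8)*(b + 5)*(b - 2)*(b² + 8*b + 77)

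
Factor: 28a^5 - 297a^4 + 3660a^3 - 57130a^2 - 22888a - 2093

(4a + 1)(7a + 1)(a - 13)(a^2 + 2a + 161)

Trying the rational-root candidates, a = -1/4 is a root, giving the factor (4a + 1) and quotient 7a^4 - 76a^3 + 934a^2 - 14516a - 2093.
Continuing, a = 13 is a root, giving the factor (a - 13) and quotient 7a^3 + 15a^2 + 1129a + 161.
Then a = -1/7 is a root, so (7a + 1) divides it; the quotient is a^2 + 2a + 161.
The quadratic a^2 + 2a + 161 has discriminant -640 < 0 and is irreducible over ℤ.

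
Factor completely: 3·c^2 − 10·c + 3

Need a pair with product 3·3 = 9 and sum −10: that's −1 and −9.
Split the middle term: 3·c^2 − c − 9·c + 3 = c·(3·c − 1) − 3·(3·c − 1).

(3·c − 1)·(c − 3)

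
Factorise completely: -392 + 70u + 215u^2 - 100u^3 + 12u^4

(2u - 7)(6u + 7)(u - 2)(u - 4)

Among the possible rational roots, u = -7/6 is a root, giving the factor (6u + 7) and quotient 2u^3 - 19u^2 + 58u - 56.
Then u = 7/2 is a root, giving the factor (2u - 7) and quotient u^2 - 6u + 8.
The remaining quadratic factors as (u - 4)(u - 2).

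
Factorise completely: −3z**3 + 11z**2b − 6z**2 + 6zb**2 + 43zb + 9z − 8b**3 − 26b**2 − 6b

−(3z − 2b)(z − 4b − 1)(z + b + 3)

Group: 3z(−z**2 + 3zb − 2z + 4b**2 + 13b + 3) − 2b(−z**2 + 3zb − 2z + 4b**2 + 13b + 3); both groups contain (−z**2 + 3zb − 2z + 4b**2 + 13b + 3), so (3z − 2b) is a factor with cofactor −z**2 + 3zb − 2z + 4b**2 + 13b + 3.
The cofactor groups again: −z**2 + 3zb − 2z + 4b**2 + 13b + 3 = −z(z + b + 3) + (4b + 1)(z + b + 3); both groups contain (z + b + 3), giving −(z − 4b − 1)(z + b + 3).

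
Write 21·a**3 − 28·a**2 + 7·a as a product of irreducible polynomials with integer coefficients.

7·a·(3·a − 1)·(a − 1)

Pull out the common factor 7·a, then factor the remaining trinomial.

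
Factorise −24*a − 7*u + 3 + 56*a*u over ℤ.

Group as (56*a*u − 24*a) + (−7*u + 3) = 8*a*(7*u − 3) − (7*u − 3).
Both groups share the factor (7*u − 3).

(7*u − 3)*(8*a − 1)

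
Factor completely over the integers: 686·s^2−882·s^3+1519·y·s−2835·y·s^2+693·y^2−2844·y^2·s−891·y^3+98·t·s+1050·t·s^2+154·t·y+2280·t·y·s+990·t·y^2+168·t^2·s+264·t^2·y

Group: 12·t·(22·t·y+14·t·s+99·y^2+217·y·s+98·s^2) + (−9·y−9·s+7)·(22·t·y+14·t·s+99·y^2+217·y·s+98·s^2); both groups contain (22·t·y+14·t·s+99·y^2+217·y·s+98·s^2), so (12·t−9·y−9·s+7) is a factor with cofactor 22·t·y+14·t·s+99·y^2+217·y·s+98·s^2.
The cofactor groups again: 22·t·y+14·t·s+99·y^2+217·y·s+98·s^2 = 11·y·(2·t+9·y+14·s) + 7·s·(2·t+9·y+14·s); both groups contain (2·t+9·y+14·s), giving (11·y+7·s)·(2·t+9·y+14·s).

(12·t−9·y−9·s+7)·(2·t+9·y+14·s)·(11·y+7·s)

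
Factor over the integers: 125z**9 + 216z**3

z**3(5z**2 + 6)(25z**4 − 30z**2 + 36)

Pull out the common factor z**3, leaving 125z**6 + 216.
Recognize a sum of cubes with the parts 5z**2 and 6.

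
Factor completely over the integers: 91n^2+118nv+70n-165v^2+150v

(13n-11v+10)(7n+15v)

Group: 7n(13n-11v+10) + 15v(13n-11v+10); both groups contain (13n-11v+10).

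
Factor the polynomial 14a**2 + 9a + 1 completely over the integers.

Need a pair with product 14·1 = 14 and sum 9: that's 2 and 7.
Split the middle term: 14a**2 + 2a + 7a + 1 = 2a(7a + 1) + (7a + 1).

(2a + 1)(7a + 1)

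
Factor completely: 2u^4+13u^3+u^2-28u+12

Among the possible rational roots, u = -2 is a root, giving the factor (u+2) and quotient 2u^3+9u^2-17u+6.
Then u = -6 is a root, so (u+6) is a factor; dividing leaves 2u^2-3u+1.
The remaining quadratic factors as (u-1)(2u-1).

(2u-1)(u+2)(u+6)(u-1)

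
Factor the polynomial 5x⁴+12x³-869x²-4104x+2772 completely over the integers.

(5x-3)(x+11)(x+6)(x-14)

Among the possible rational roots, x = 14 is a root, giving the factor (x-14) and quotient 5x³+82x²+279x-198.
Continuing, x = 3/5 is a root, giving the factor (5x-3) and quotient x²+17x+66.
The remaining quadratic factors as (x+6)(x+11).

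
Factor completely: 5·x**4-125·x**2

5·x**2·(x+5)·(x-5)

Every term has a factor of 5·x**2. Then x**2-25 = (x)² − (5)².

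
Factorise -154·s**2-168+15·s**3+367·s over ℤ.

(3·s-8)·(5·s-3)·(s-7)

Among the possible rational roots, s = 3/5 is a root, giving the factor (5·s-3) and quotient 3·s**2-29·s+56.
The remaining quadratic factors as (s-7)(3·s-8).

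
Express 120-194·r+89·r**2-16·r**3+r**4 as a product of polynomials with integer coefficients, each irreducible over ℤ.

(r-1)·(r-4)·(r-5)·(r-6)

By the rational root theorem, r = 1 is a root, giving the factor (r-1) and quotient r**3-15·r**2+74·r-120.
Continuing, r = 4 is a root, so (r-4) divides it; the quotient is r**2-11·r+30.
The remaining quadratic factors as (r-6)(r-5).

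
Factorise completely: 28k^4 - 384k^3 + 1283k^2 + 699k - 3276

By the rational root theorem, k = -3/2 is a root, so (2k + 3) divides it; the quotient is 14k^3 - 213k^2 + 961k - 1092.
Next, k = 13/2 is a root, so (2k - 13) is a factor; dividing leaves 7k^2 - 61k + 84.
The remaining quadratic factors as (k - 7)(7k - 12).

(2k + 3)(2k - 13)(7k - 12)(k - 7)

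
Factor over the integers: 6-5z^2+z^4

Substitute u = z^2 to get a quadratic in u, then factor.
z^2-3 is irreducible over ℤ (3 is not a perfect square).
z^2-2 is irreducible over ℤ (2 is not a perfect square).

(z^2-2)(z^2-3)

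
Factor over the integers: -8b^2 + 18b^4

2b^2(3b + 2)(3b - 2)

Pull out the common factor 2b^2; 9b^2 - 4 is a difference of squares.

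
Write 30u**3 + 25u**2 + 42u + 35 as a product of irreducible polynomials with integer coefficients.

(6u + 5)(5u**2 + 7)

Group as (30u**3 + 42u) + (25u**2 + 35) = 6u(5u**2 + 7) + 5(5u**2 + 7).
Both groups share the factor (5u**2 + 7).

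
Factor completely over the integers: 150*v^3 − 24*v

6*v*(5*v + 2)*(5*v − 2)

Pull out the common factor 6*v; 25*v^2 − 4 is a difference of squares.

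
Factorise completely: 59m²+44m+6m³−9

Testing divisors of the constant over divisors of the leading coefficient, m = −9 is a root, so (m+9) is a factor; dividing leaves 6m²+5m−1.
The remaining quadratic factors as (6m−1)(m+1).

(6m−1)(m+1)(m+9)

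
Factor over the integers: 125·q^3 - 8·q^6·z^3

Every term has a factor of q^3; factoring it out leaves -8·q^3·z^3 + 125.
Recognize a difference of cubes with the parts 5 and 2·q·z.

-q^3·(2·q·z - 5)·(4·q^2·z^2 + 10·q·z + 25)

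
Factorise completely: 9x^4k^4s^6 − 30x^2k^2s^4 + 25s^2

s^2(3x^2k^2s^2 − 5)^2

Pull out the common factor s^2, leaving 9x^4k^4s^4 − 30x^2k^2s^2 + 25.
Recognize a perfect-square trinomial with the parts 5 and 3x^2k^2s^2.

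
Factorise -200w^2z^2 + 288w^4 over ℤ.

8w^2(6w + 5z)(6w - 5z)

Every term has a factor of 8w^2. Then 36w^2 - 25z^2 = (6w)² − (5z)².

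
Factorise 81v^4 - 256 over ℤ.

(3v + 4)(3v - 4)(9v^2 + 16)

Write as (9v^2)² − (16)², then factor 9v^2 - 16 once more.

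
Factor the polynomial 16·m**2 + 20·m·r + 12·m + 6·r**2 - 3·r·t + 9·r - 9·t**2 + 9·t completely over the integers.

Group: 4·m·(4·m + 3·r + 3·t) + (2·r - 3·t + 3)·(4·m + 3·r + 3·t); both groups contain (4·m + 3·r + 3·t).

(4·m + 2·r - 3·t + 3)·(4·m + 3·r + 3·t)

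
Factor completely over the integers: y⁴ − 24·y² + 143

Substitute u = y² to get a quadratic in u, then factor.
y² − 13 is irreducible over ℤ (13 is not a perfect square).
y² − 11 is irreducible over ℤ (11 is not a perfect square).

(y² − 11)·(y² − 13)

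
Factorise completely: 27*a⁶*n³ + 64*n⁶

n³*(3*a² + 4*n)*(9*a⁴ − 12*a²*n + 16*n²)

Pull out the common factor n³, leaving 27*a⁶ + 64*n³.
Recognize a sum of cubes with the parts 4*n and 3*a².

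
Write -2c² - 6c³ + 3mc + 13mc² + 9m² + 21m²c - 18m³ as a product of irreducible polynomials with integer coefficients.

-(2m - 3c - 1)(3m - c)(3m + 2c)

Group: 2m(-9m² - 3mc + 2c²) + (-3c - 1)(-9m² - 3mc + 2c²); both groups contain (-9m² - 3mc + 2c²), so (2m - 3c - 1) is a factor with cofactor -9m² - 3mc + 2c².
The cofactor groups again: -9m² - 3mc + 2c² = -3m(3m - c) - 2c(3m - c); both groups contain (3m - c), giving -(3m + 2c)(3m - c).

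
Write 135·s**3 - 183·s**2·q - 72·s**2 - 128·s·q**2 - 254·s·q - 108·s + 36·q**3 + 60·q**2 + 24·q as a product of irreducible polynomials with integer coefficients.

Group: 5·s·(27·s**2 + 12·s·q + 18·s - 4·q**2 - 4·q) + (-9·q - 6)·(27·s**2 + 12·s·q + 18·s - 4·q**2 - 4·q); both groups contain (27·s**2 + 12·s·q + 18·s - 4·q**2 - 4·q), so (5·s - 9·q - 6) is a factor with cofactor 27·s**2 + 12·s·q + 18·s - 4·q**2 - 4·q.
The cofactor groups again: 27·s**2 + 12·s·q + 18·s - 4·q**2 - 4·q = 3·s·(9·s - 2·q) + (2·q + 2)·(9·s - 2·q); both groups contain (9·s - 2·q), giving (3·s + 2·q + 2)·(9·s - 2·q).

(9·s - 2·q)·(5·s - 9·q - 6)·(3·s + 2·q + 2)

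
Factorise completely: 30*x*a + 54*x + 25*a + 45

(5*a + 9)*(6*x + 5)

Group as (30*x*a + 54*x) + (25*a + 45) = 6*x*(5*a + 9) + 5*(5*a + 9).
Both groups share the factor (5*a + 9).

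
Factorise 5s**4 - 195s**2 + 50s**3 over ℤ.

5s**2(s + 13)(s - 3)

Pull out the common factor 5s**2, then factor the remaining trinomial.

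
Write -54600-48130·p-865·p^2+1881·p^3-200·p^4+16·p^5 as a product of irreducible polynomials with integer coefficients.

Testing divisors of the constant over divisors of the leading coefficient, p = -13/4 is a root, so (4·p+13) divides it; the quotient is 4·p^4-63·p^3+675·p^2-2410·p-4200.
Continuing, p = -5/4 is a root, so (4·p+5) divides it; the quotient is p^3-17·p^2+190·p-840.
Then p = 7 is a root, giving the factor (p-7) and quotient p^2-10·p+120.
The quadratic p^2-10·p+120 has discriminant -380 < 0 and is irreducible over ℤ.

(4·p+13)·(4·p+5)·(p-7)·(p^2-10·p+120)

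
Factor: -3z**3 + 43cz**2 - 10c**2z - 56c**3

-(14c - z)(4c - 3z)(c + z)

Group: c(-56c**2 + 46cz - 3z**2) + z(-56c**2 + 46cz - 3z**2); both groups contain (-56c**2 + 46cz - 3z**2), so (c + z) is a factor with cofactor -56c**2 + 46cz - 3z**2.
The cofactor groups again: -56c**2 + 46cz - 3z**2 = -4c(14c - z) + 3z(14c - z); both groups contain (14c - z), giving -(4c - 3z)(14c - z).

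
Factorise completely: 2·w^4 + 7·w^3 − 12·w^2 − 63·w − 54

Testing divisors of the constant over divisors of the leading coefficient, w = 3 is a root, so (w − 3) is a factor; dividing leaves 2·w^3 + 13·w^2 + 27·w + 18.
Next, w = −2 is a root, so (w + 2) divides it; the quotient is 2·w^2 + 9·w + 9.
The remaining quadratic factors as (2·w + 3)(w + 3).

(2·w + 3)·(w + 2)·(w + 3)·(w − 3)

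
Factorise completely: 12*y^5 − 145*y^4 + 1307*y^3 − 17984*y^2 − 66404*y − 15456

(3*y + 8)*(4*y + 1)*(y − 14)*(y^2 − y + 138)

By the rational root theorem, y = −1/4 is a root, so (4*y + 1) divides it; the quotient is 3*y^4 − 37*y^3 + 336*y^2 − 4580*y − 15456.
Continuing, y = 14 is a root, so (y − 14) divides it; the quotient is 3*y^3 + 5*y^2 + 406*y + 1104.
Then y = −8/3 is a root, giving the factor (3*y + 8) and quotient y^2 − y + 138.
The quadratic y^2 − y + 138 has discriminant −551 < 0 and is irreducible over ℤ.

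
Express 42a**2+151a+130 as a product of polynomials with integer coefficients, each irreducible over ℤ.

Need a pair with product 42·130 = 5460 and sum 151: that's 60 and 91.
Split the middle term: 42a**2+60a + 91a+130 = 6a(7a+10) + 13(7a+10).

(6a+13)(7a+10)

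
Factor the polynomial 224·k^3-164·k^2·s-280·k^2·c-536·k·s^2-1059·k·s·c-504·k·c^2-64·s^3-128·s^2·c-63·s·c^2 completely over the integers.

Group: 7·k·(32·k^2-60·k·s-72·k·c-8·s^2-9·s·c) + (8·s+7·c)·(32·k^2-60·k·s-72·k·c-8·s^2-9·s·c); both groups contain (32·k^2-60·k·s-72·k·c-8·s^2-9·s·c), so (7·k+8·s+7·c) is a factor with cofactor 32·k^2-60·k·s-72·k·c-8·s^2-9·s·c.
The cofactor groups again: 32·k^2-60·k·s-72·k·c-8·s^2-9·s·c = 4·k·(8·k+s) + (-8·s-9·c)·(8·k+s); both groups contain (8·k+s), giving (4·k-8·s-9·c)·(8·k+s).

(4·k-8·s-9·c)·(7·k+8·s+7·c)·(8·k+s)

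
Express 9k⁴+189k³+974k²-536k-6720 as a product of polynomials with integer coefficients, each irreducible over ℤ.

(3k+10)(3k-7)(k+12)(k+8)

Trying the rational-root candidates, k = -10/3 is a root, so (3k+10) divides it; the quotient is 3k³+53k²+148k-672.
Then k = -8 is a root, so (k+8) is a factor; dividing leaves 3k²+29k-84.
The remaining quadratic factors as (3k-7)(k+12).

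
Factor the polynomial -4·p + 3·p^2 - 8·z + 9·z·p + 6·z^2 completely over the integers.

Group: 3·z·(2·z + p) + (3·p - 4)·(2·z + p); both groups contain (2·z + p).

(3·z + 3·p - 4)·(2·z + p)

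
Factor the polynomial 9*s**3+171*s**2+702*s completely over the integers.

9*s*(s+13)*(s+6)

Pull out the common factor 9*s, then factor the remaining trinomial.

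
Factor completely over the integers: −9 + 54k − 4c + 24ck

Group as (24ck − 4c) + (54k − 9) = 4c(6k − 1) + 9(6k − 1).
Both groups share the factor (6k − 1).

(4c + 9)(6k − 1)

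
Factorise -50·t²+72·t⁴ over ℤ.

2·t²·(6·t+5)·(6·t-5)

Factor out 2·t², leaving 36·t²-25, which is a difference of two squares.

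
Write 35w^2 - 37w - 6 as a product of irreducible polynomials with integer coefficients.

(5w - 6)(7w + 1)

Need a pair with product 35·(-6) = -210 and sum -37: that's -42 and 5.
Split the middle term: 35w^2 - 42w + 5w - 6 = 7w(5w - 6) + (5w - 6).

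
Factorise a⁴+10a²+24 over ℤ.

(a²+4)(a²+6)

Substitute u = a² to get a quadratic in u, then factor.
a²+6 is irreducible over ℤ (always positive, so no real roots).
a²+4 is irreducible over ℤ (sum of squares).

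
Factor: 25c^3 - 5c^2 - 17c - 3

(5c + 1)(5c + 3)(c - 1)

By the rational root theorem, c = -3/5 is a root, so (5c + 3) divides it; the quotient is 5c^2 - 4c - 1.
The remaining quadratic factors as (5c + 1)(c - 1).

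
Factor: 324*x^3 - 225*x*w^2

9*x*(6*x - 5*w)*(6*x + 5*w)

Factor out 9*x, leaving 36*x^2 - 25*w^2, which is a difference of two squares.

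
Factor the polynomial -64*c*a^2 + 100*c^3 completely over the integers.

4*c*(5*c - 4*a)*(5*c + 4*a)

Factor out 4*c, leaving 25*c^2 - 16*a^2, which is a difference of two squares.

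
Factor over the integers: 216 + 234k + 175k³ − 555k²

Testing divisors of the constant over divisors of the leading coefficient, k = 12/5 is a root, so (5k − 12) is a factor; dividing leaves 35k² − 27k − 18.
The remaining quadratic factors as (5k − 6)(7k + 3).

(5k − 12)(5k − 6)(7k + 3)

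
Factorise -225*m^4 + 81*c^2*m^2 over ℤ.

9*m^2*(3*c + 5*m)*(3*c - 5*m)

Every term has a factor of 9*m^2. Then 9*c^2 - 25*m^2 = (3*c)² − (5*m)².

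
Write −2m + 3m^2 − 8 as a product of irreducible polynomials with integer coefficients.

Need a pair with product 3·(−8) = −24 and sum −2: that's −6 and 4.
Split the middle term: 3m^2 − 6m + 4m − 8 = 3m(m − 2) + 4(m − 2).

(3m + 4)(m − 2)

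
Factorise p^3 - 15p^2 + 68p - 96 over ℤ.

(p - 3)(p - 4)(p - 8)

Among the possible rational roots, p = 8 is a root, so (p - 8) divides it; the quotient is p^2 - 7p + 12.
The remaining quadratic factors as (p - 3)(p - 4).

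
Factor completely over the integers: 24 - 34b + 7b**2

Need a pair with product 7·24 = 168 and sum -34: that's -28 and -6.
Split the middle term: 7b**2 - 28b - 6b + 24 = 7b(b - 4) - 6(b - 4).

(7b - 6)(b - 4)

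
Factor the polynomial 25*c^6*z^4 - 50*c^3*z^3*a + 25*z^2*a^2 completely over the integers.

Factor out 25*z^2 first: what remains is c^6*z^2 - 2*c^3*z*a + a^2.
Recognize a perfect-square trinomial with the parts a and c^3*z.

25*z^2*(c^3*z - a)^2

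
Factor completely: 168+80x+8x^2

8(x+3)(x+7)

Pull out the common factor 8, then factor the remaining trinomial.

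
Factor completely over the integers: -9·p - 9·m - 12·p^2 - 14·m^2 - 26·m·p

Group: -m·(14·m + 12·p + 9) - p·(14·m + 12·p + 9); both groups contain (14·m + 12·p + 9).

-(14·m + 12·p + 9)·(m + p)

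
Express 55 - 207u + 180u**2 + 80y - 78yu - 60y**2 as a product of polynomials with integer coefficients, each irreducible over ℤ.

Group: -10y(6y + 15u - 11) + (12u - 5)(6y + 15u - 11); both groups contain (6y + 15u - 11).

-(10y - 12u + 5)(6y + 15u - 11)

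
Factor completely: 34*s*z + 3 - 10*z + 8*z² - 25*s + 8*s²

Group: s*(8*s + 2*z - 1) + (4*z - 3)*(8*s + 2*z - 1); both groups contain (8*s + 2*z - 1).

(8*s + 2*z - 1)*(s + 4*z - 3)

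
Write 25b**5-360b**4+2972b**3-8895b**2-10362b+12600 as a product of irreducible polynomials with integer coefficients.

Among the possible rational roots, b = -7/5 is a root, so (5b+7) is a factor; dividing leaves 5b**4-79b**3+705b**2-2766b+1800.
Next, b = 4/5 is a root, giving the factor (5b-4) and quotient b**3-15b**2+129b-450.
Then b = 6 is a root, so (b-6) divides it; the quotient is b**2-9b+75.
The quadratic b**2-9b+75 has discriminant -219 < 0 and is irreducible over ℤ.

(5b+7)(5b-4)(b-6)(b**2-9b+75)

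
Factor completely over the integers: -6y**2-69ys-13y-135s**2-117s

-(6y+15s+13)(y+9s)

Group: -6y(y+9s) + (-15s-13)(y+9s); both groups contain (y+9s).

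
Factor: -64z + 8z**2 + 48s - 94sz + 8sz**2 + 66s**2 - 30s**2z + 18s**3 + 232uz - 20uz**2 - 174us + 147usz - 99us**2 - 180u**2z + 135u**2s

(5u - 2s - 2)(9u - 3s + z - 8)(3s - 4z)

Group: 5u(27us - 36uz - 9s**2 + 15sz - 24s - 4z**2 + 32z) + (-2s - 2)(27us - 36uz - 9s**2 + 15sz - 24s - 4z**2 + 32z); both groups contain (27us - 36uz - 9s**2 + 15sz - 24s - 4z**2 + 32z), so (5u - 2s - 2) is a factor with cofactor 27us - 36uz - 9s**2 + 15sz - 24s - 4z**2 + 32z.
The cofactor groups again: 27us - 36uz - 9s**2 + 15sz - 24s - 4z**2 + 32z = 9u(3s - 4z) + (-3s + z - 8)(3s - 4z); both groups contain (3s - 4z), giving (9u - 3s + z - 8)(3s - 4z).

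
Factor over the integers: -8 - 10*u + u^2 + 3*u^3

(3*u + 4)*(u + 1)*(u - 2)

Trying the rational-root candidates, u = -4/3 is a root, so (3*u + 4) divides it; the quotient is u^2 - u - 2.
The remaining quadratic factors as (u - 2)(u + 1).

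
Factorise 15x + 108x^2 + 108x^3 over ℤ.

3x(6x + 1)(6x + 5)

Pull out the common factor 3x, then factor the remaining trinomial.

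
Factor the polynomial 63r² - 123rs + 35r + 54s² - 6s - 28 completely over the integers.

(7r - 9s + 7)(9r - 6s - 4)

Group: 9r(7r - 9s + 7) + (-6s - 4)(7r - 9s + 7); both groups contain (7r - 9s + 7).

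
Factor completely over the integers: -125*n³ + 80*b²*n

Every term has a factor of 5*n. Then 16*b² - 25*n² = (4*b)² − (5*n)².

5*n*(4*b + 5*n)*(4*b - 5*n)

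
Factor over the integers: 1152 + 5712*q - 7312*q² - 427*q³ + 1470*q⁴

Trying the rational-root candidates, q = -12/5 is a root, so (5*q + 12) is a factor; dividing leaves 294*q³ - 791*q² + 436*q + 96.
Then q = -1/6 is a root, giving the factor (6*q + 1) and quotient 49*q² - 140*q + 96.
The remaining quadratic factors as (7*q - 12)(7*q - 8).

(5*q + 12)*(6*q + 1)*(7*q - 12)*(7*q - 8)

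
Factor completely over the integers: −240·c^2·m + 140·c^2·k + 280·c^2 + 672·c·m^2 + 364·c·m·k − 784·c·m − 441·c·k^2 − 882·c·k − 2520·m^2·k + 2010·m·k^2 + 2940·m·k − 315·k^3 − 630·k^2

Group: 4·c·(−60·c·m + 35·c·k + 70·c + 168·m^2 − 134·m·k − 196·m + 21·k^2 + 42·k) − 15·k·(−60·c·m + 35·c·k + 70·c + 168·m^2 − 134·m·k − 196·m + 21·k^2 + 42·k); both groups contain (−60·c·m + 35·c·k + 70·c + 168·m^2 − 134·m·k − 196·m + 21·k^2 + 42·k), so (4·c − 15·k) is a factor with cofactor −60·c·m + 35·c·k + 70·c + 168·m^2 − 134·m·k − 196·m + 21·k^2 + 42·k.
The cofactor groups again: −60·c·m + 35·c·k + 70·c + 168·m^2 − 134·m·k − 196·m + 21·k^2 + 42·k = −12·m·(5·c − 14·m + 3·k) + (7·k + 14)·(5·c − 14·m + 3·k); both groups contain (5·c − 14·m + 3·k), giving −(12·m − 7·k − 14)·(5·c − 14·m + 3·k).

−(12·m − 7·k − 14)·(4·c − 15·k)·(5·c − 14·m + 3·k)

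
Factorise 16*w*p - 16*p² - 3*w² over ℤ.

-(3*w - 4*p)*(w - 4*p)

Group: -w*(3*w - 4*p) + 4*p*(3*w - 4*p); both groups contain (3*w - 4*p).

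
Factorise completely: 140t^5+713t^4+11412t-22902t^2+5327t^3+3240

(4t-9)(5t+1)(7t-6)(t^2+8t+60)

Among the possible rational roots, t = 6/7 is a root, giving the factor (7t-6) and quotient 20t^4+119t^3+863t^2-2532t-540.
Continuing, t = -1/5 is a root, so (5t+1) is a factor; dividing leaves 4t^3+23t^2+168t-540.
Then t = 9/4 is a root, so (4t-9) is a factor; dividing leaves t^2+8t+60.
The quadratic t^2+8t+60 has discriminant -176 < 0 and is irreducible over ℤ.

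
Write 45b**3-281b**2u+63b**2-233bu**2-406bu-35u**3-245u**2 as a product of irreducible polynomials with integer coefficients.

Group: 9b(5b**2-34bu+7b-7u**2-49u) + 5u(5b**2-34bu+7b-7u**2-49u); both groups contain (5b**2-34bu+7b-7u**2-49u), so (9b+5u) is a factor with cofactor 5b**2-34bu+7b-7u**2-49u.
The cofactor groups again: 5b**2-34bu+7b-7u**2-49u = 5b(b-7u) + (u+7)(b-7u); both groups contain (b-7u), giving (5b+u+7)(b-7u).

(5b+u+7)(9b+5u)(b-7u)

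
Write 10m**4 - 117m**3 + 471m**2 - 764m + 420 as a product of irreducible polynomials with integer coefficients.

(2m - 7)(5m - 6)(m - 2)(m - 5)

By the rational root theorem, m = 7/2 is a root, so (2m - 7) is a factor; dividing leaves 5m**3 - 41m**2 + 92m - 60.
Then m = 6/5 is a root, so (5m - 6) is a factor; dividing leaves m**2 - 7m + 10.
The remaining quadratic factors as (m - 2)(m - 5).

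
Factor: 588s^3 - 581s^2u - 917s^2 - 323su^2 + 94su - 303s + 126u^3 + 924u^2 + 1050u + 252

(12s + 7u + 7)(7s - 2u - 12)(7s - 9u - 3)

Group: 12s(49s^2 - 77su - 105s + 18u^2 + 114u + 36) + (7u + 7)(49s^2 - 77su - 105s + 18u^2 + 114u + 36); both groups contain (49s^2 - 77su - 105s + 18u^2 + 114u + 36), so (12s + 7u + 7) is a factor with cofactor 49s^2 - 77su - 105s + 18u^2 + 114u + 36.
The cofactor groups again: 49s^2 - 77su - 105s + 18u^2 + 114u + 36 = 7s(7s - 9u - 3) + (-2u - 12)(7s - 9u - 3); both groups contain (7s - 9u - 3), giving (7s - 2u - 12)(7s - 9u - 3).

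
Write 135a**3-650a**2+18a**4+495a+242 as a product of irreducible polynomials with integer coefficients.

(3a+1)(6a-11)(a+11)(a-2)

Among the possible rational roots, a = 2 is a root, giving the factor (a-2) and quotient 18a**3+171a**2-308a-121.
Next, a = -11 is a root, giving the factor (a+11) and quotient 18a**2-27a-11.
The remaining quadratic factors as (3a+1)(6a-11).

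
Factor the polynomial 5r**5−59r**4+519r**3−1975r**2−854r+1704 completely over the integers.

By the rational root theorem, r = 6 is a root, giving the factor (r−6) and quotient 5r**4−29r**3+345r**2+95r−284.
Continuing, r = −1 is a root, so (r+1) divides it; the quotient is 5r**3−34r**2+379r−284.
Next, r = 4/5 is a root, so (5r−4) is a factor; dividing leaves r**2−6r+71.
The quadratic r**2−6r+71 has discriminant −248 < 0 and is irreducible over ℤ.

(5r−4)(r+1)(r−6)(r**2−6r+71)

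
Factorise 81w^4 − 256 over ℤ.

(3w)⁴ − (4)⁴ = ((3w)² − (4)²)((3w)² + (4)²); the first factor splits again, the second (9w^2 + 16) is irreducible.

(3w + 4)(3w − 4)(9w^2 + 16)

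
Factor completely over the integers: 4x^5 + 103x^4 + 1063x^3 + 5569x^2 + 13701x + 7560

By the rational root theorem, x = -9 is a root, giving the factor (x + 9) and quotient 4x^4 + 67x^3 + 460x^2 + 1429x + 840.
Then x = -3/4 is a root, so (4x + 3) is a factor; dividing leaves x^3 + 16x^2 + 103x + 280.
Continuing, x = -7 is a root, so (x + 7) divides it; the quotient is x^2 + 9x + 40.
The quadratic x^2 + 9x + 40 has discriminant -79 < 0 and is irreducible over ℤ.

(4x + 3)(x + 7)(x + 9)(x^2 + 9x + 40)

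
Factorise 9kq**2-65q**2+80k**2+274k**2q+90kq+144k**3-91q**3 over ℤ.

Group: 8k(18k**2+5kq+10k-7q**2-5q) + 13q(18k**2+5kq+10k-7q**2-5q); both groups contain (18k**2+5kq+10k-7q**2-5q), so (8k+13q) is a factor with cofactor 18k**2+5kq+10k-7q**2-5q.
The cofactor groups again: 18k**2+5kq+10k-7q**2-5q = 9k(2k-q) + (7q+5)(2k-q); both groups contain (2k-q), giving (9k+7q+5)(2k-q).

(2k-q)(8k+13q)(9k+7q+5)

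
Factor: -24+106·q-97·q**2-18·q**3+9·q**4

(3·q-1)·(3·q-2)·(q+3)·(q-4)

Among the possible rational roots, q = 2/3 is a root, giving the factor (3·q-2) and quotient 3·q**3-4·q**2-35·q+12.
Continuing, q = 1/3 is a root, giving the factor (3·q-1) and quotient q**2-q-12.
The remaining quadratic factors as (q+3)(q-4).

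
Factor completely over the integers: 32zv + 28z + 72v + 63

Group as (32zv + 28z) + (72v + 63) = 4z(8v + 7) + 9(8v + 7).
Both groups share the factor (8v + 7).

(4z + 9)(8v + 7)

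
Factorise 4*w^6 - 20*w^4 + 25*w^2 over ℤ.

Every term has a factor of w^2; factoring it out leaves 4*w^4 - 20*w^2 + 25.
Recognize a perfect-square trinomial with the parts 5 and 2*w^2.

w^2*(2*w^2 - 5)^2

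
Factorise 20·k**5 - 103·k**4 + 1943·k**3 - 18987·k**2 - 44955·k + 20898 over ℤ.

(4·k + 9)·(5·k - 2)·(k - 9)·(k**2 + 2·k + 129)

Among the possible rational roots, k = 9 is a root, so (k - 9) is a factor; dividing leaves 20·k**4 + 77·k**3 + 2636·k**2 + 4737·k - 2322.
Next, k = -9/4 is a root, so (4·k + 9) is a factor; dividing leaves 5·k**3 + 8·k**2 + 641·k - 258.
Then k = 2/5 is a root, so (5·k - 2) divides it; the quotient is k**2 + 2·k + 129.
The quadratic k**2 + 2·k + 129 has discriminant -512 < 0 and is irreducible over ℤ.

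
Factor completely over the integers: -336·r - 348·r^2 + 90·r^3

6·r·(3·r - 14)·(5·r + 4)

Pull out the common factor 6·r, then factor the remaining trinomial.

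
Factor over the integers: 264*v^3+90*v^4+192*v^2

Pull out the common factor 6*v^2, then factor the remaining trinomial.

6*v^2*(3*v+4)*(5*v+8)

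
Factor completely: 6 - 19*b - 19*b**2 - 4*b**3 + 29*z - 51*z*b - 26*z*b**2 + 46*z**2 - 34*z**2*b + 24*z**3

(2*z - 4*b + 1)*(3*z + b + 2)*(4*z + b + 3)

Group: 3*z*(8*z**2 - 14*z*b + 10*z - 4*b**2 - 11*b + 3) + (b + 2)*(8*z**2 - 14*z*b + 10*z - 4*b**2 - 11*b + 3); both groups contain (8*z**2 - 14*z*b + 10*z - 4*b**2 - 11*b + 3), so (3*z + b + 2) is a factor with cofactor 8*z**2 - 14*z*b + 10*z - 4*b**2 - 11*b + 3.
The cofactor groups again: 8*z**2 - 14*z*b + 10*z - 4*b**2 - 11*b + 3 = 2*z*(4*z + b + 3) + (-4*b + 1)*(4*z + b + 3); both groups contain (4*z + b + 3), giving (2*z - 4*b + 1)*(4*z + b + 3).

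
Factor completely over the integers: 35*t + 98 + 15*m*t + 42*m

(3*m + 7)*(5*t + 14)

Group as (15*m*t + 42*m) + (35*t + 98) = 3*m*(5*t + 14) + 7*(5*t + 14).
Both groups share the factor (5*t + 14).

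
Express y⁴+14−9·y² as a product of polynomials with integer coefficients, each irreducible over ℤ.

Substitute u = y² to get a quadratic in u, then factor.
y²−2 is irreducible over ℤ (2 is not a perfect square).
y²−7 is irreducible over ℤ (7 is not a perfect square).

(y²−2)·(y²−7)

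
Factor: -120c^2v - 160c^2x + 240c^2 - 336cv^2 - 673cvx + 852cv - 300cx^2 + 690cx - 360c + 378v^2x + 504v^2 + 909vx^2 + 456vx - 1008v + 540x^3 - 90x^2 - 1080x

Group: 5c(-24cv - 32cx + 48c + 27vx + 36v + 36x^2 - 6x - 72) + (14v + 15x)(-24cv - 32cx + 48c + 27vx + 36v + 36x^2 - 6x - 72); both groups contain (-24cv - 32cx + 48c + 27vx + 36v + 36x^2 - 6x - 72), so (5c + 14v + 15x) is a factor with cofactor -24cv - 32cx + 48c + 27vx + 36v + 36x^2 - 6x - 72.
The cofactor groups again: -24cv - 32cx + 48c + 27vx + 36v + 36x^2 - 6x - 72 = -3v(8c - 9x - 12) + (-4x + 6)(8c - 9x - 12); both groups contain (8c - 9x - 12), giving -(3v + 4x - 6)(8c - 9x - 12).

-(3v + 4x - 6)(5c + 14v + 15x)(8c - 9x - 12)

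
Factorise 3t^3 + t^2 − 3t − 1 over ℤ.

(3t + 1)(t + 1)(t − 1)

Trying the rational-root candidates, t = −1/3 is a root, giving the factor (3t + 1) and quotient t^2 − 1.
The remaining quadratic factors as (t + 1)(t − 1).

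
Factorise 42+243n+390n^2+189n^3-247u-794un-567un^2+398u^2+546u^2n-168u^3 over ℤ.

Group: 2u(-84u^2+147un+73u-63n^2-67n-14) + (-3n-3)(-84u^2+147un+73u-63n^2-67n-14); both groups contain (-84u^2+147un+73u-63n^2-67n-14), so (2u-3n-3) is a factor with cofactor -84u^2+147un+73u-63n^2-67n-14.
The cofactor groups again: -84u^2+147un+73u-63n^2-67n-14 = -7u(12u-9n-7) + (7n+2)(12u-9n-7); both groups contain (12u-9n-7), giving -(7u-7n-2)(12u-9n-7).

-(2u-3n-3)(7u-7n-2)(12u-9n-7)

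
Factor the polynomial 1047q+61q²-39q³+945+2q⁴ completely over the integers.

(2q+7)(q+1)(q-15)(q-9)

Testing divisors of the constant over divisors of the leading coefficient, q = 15 is a root, so (q-15) is a factor; dividing leaves 2q³-9q²-74q-63.
Continuing, q = -7/2 is a root, so (2q+7) divides it; the quotient is q²-8q-9.
The remaining quadratic factors as (q-9)(q+1).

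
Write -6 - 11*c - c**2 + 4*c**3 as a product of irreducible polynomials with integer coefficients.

(4*c + 3)*(c + 1)*(c - 2)

Trying the rational-root candidates, c = 2 is a root, so (c - 2) is a factor; dividing leaves 4*c**2 + 7*c + 3.
The remaining quadratic factors as (4*c + 3)(c + 1).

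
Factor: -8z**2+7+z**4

Substitute u = z**2 to get a quadratic in u, then factor.
z**2-7 is irreducible over ℤ (7 is not a perfect square).
z**2-1 is a difference of squares.

(z+1)(z-1)(z**2-7)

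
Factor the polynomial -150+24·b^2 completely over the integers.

6·(2·b+5)·(2·b-5)

Pull out the common factor 6; 4·b^2-25 is a difference of squares.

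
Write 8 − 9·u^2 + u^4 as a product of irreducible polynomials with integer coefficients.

Substitute w = u^2 to get a quadratic in w, then factor.
u^2 − 8 is irreducible over ℤ (8 is not a perfect square).
u^2 − 1 is a difference of squares.

(u + 1)·(u − 1)·(u^2 − 8)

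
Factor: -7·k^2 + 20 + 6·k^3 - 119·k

Trying the rational-root candidates, k = -4 is a root, so (k + 4) divides it; the quotient is 6·k^2 - 31·k + 5.
The remaining quadratic factors as (6·k - 1)(k - 5).

(6·k - 1)·(k + 4)·(k - 5)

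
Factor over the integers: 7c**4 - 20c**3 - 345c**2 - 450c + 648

(7c - 6)(c + 3)(c + 4)(c - 9)

Testing divisors of the constant over divisors of the leading coefficient, c = -3 is a root, giving the factor (c + 3) and quotient 7c**3 - 41c**2 - 222c + 216.
Next, c = -4 is a root, giving the factor (c + 4) and quotient 7c**2 - 69c + 54.
The remaining quadratic factors as (c - 9)(7c - 6).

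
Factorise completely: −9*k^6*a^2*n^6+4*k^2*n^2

Every term has a factor of k^2*n^2; factoring it out leaves −9*k^4*a^2*n^4+4.
Recognize a difference of squares with the parts 2 and 3*k^2*a*n^2.

−k^2*n^2*(3*k^2*a*n^2+2)*(3*k^2*a*n^2−2)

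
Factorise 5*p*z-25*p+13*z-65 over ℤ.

Group as (5*p*z-25*p) + (13*z-65) = 5*p*(z-5) + 13*(z-5).
Both groups share the factor (z-5).

(5*p+13)*(z-5)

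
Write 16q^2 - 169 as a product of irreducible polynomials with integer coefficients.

Need a pair with product 16·(-169) = -2704 and sum 0: that's 52 and -52.
Split the middle term: 16q^2 + 52q - 52q - 169 = 4q(4q + 13) - 13(4q + 13).

(4q + 13)(4q - 13)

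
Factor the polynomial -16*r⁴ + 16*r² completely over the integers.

-16*r²*(r + 1)*(r - 1)

Factor out 16*r² first: what remains is -r² + 1.
Recognize a difference of squares with the parts 1 and r.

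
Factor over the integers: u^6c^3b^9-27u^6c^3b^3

b^3c^3u^6(b^2-3)(b^4+3b^2+9)

Every term has a factor of u^6c^3b^3; factoring it out leaves b^6-27.
Recognize a difference of cubes with the parts b^2 and 3.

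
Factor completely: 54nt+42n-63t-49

(6n-7)(9t+7)

Group as (54nt+42n) + (-63t-49) = 6n(9t+7) - 7(9t+7).
Both groups share the factor (9t+7).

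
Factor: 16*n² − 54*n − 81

(2*n − 9)*(8*n + 9)

Need a pair with product 16·(−81) = −1296 and sum −54: that's −72 and 18.
Split the middle term: 16*n² − 72*n + 18*n − 81 = 8*n*(2*n − 9) + 9*(2*n − 9).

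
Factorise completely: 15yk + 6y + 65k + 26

(3y + 13)(5k + 2)

Group as (15yk + 6y) + (65k + 26) = 3y(5k + 2) + 13(5k + 2).
Both groups share the factor (5k + 2).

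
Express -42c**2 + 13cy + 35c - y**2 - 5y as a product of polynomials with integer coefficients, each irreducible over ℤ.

Group: -7c(6c - y - 5) + y(6c - y - 5); both groups contain (6c - y - 5).

-(6c - y - 5)(7c - y)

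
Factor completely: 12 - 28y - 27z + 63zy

Group as (63zy - 27z) + (-28y + 12) = 9z(7y - 3) - 4(7y - 3).
Both groups share the factor (7y - 3).

(7y - 3)(9z - 4)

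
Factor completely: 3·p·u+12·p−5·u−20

(3·p−5)·(u+4)

Group as (3·p·u+12·p) + (−5·u−20) = 3·p·(u+4) − 5·(u+4).
Both groups share the factor (u+4).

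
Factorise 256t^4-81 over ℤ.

(4t+3)(4t-3)(16t^2+9)

(4t)⁴ − (3)⁴ = ((4t)² − (3)²)((4t)² + (3)²); the first factor splits again, the second (16t^2+9) is irreducible.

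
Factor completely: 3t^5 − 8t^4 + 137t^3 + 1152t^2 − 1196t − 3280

(3t + 4)(t + 5)(t − 2)(t^2 − 7t + 82)

Trying the rational-root candidates, t = 2 is a root, so (t − 2) divides it; the quotient is 3t^4 − 2t^3 + 133t^2 + 1418t + 1640.
Next, t = −5 is a root, so (t + 5) divides it; the quotient is 3t^3 − 17t^2 + 218t + 328.
Next, t = −4/3 is a root, giving the factor (3t + 4) and quotient t^2 − 7t + 82.
The quadratic t^2 − 7t + 82 has discriminant −279 < 0 and is irreducible over ℤ.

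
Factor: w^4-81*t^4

(w-3*t)*(w+3*t)*(w^2+9*t^2)

(w)⁴ − (3*t)⁴ = ((w)² − (3*t)²)((w)² + (3*t)²); the first factor splits again, the second (w^2+9*t^2) is irreducible.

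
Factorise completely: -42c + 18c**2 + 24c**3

Pull out the common factor 6c, then factor the remaining trinomial.

6c(4c + 7)(c - 1)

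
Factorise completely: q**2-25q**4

-q**2(5q+1)(5q-1)

Factor out q**2 first: what remains is -25q**2+1.
Recognize a difference of squares with the parts 1 and 5q.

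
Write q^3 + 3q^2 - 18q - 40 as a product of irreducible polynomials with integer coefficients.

(q + 2)(q + 5)(q - 4)

Testing divisors of the constant over divisors of the leading coefficient, q = -5 is a root, giving the factor (q + 5) and quotient q^2 - 2q - 8.
The remaining quadratic factors as (q - 4)(q + 2).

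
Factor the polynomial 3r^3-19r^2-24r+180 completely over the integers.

(3r-10)(r+3)(r-6)

Testing divisors of the constant over divisors of the leading coefficient, r = 6 is a root, so (r-6) is a factor; dividing leaves 3r^2-r-30.
The remaining quadratic factors as (r+3)(3r-10).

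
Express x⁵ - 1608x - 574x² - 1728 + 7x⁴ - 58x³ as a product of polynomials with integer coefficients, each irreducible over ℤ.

(x + 4)(x + 8)(x - 9)(x² + 4x + 6)

Among the possible rational roots, x = 9 is a root, so (x - 9) is a factor; dividing leaves x⁴ + 16x³ + 86x² + 200x + 192.
Next, x = -4 is a root, so (x + 4) is a factor; dividing leaves x³ + 12x² + 38x + 48.
Next, x = -8 is a root, so (x + 8) is a factor; dividing leaves x² + 4x + 6.
The quadratic x² + 4x + 6 has discriminant -8 < 0 and is irreducible over ℤ.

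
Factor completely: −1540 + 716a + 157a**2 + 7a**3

(7a − 11)(a + 10)(a + 14)

Among the possible rational roots, a = −14 is a root, so (a + 14) divides it; the quotient is 7a**2 + 59a − 110.
The remaining quadratic factors as (a + 10)(7a − 11).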